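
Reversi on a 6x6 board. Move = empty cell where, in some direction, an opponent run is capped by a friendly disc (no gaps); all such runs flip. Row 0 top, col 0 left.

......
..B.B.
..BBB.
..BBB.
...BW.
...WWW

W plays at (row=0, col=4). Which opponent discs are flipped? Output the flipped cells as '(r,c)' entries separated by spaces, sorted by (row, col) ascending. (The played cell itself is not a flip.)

Dir NW: edge -> no flip
Dir N: edge -> no flip
Dir NE: edge -> no flip
Dir W: first cell '.' (not opp) -> no flip
Dir E: first cell '.' (not opp) -> no flip
Dir SW: first cell '.' (not opp) -> no flip
Dir S: opp run (1,4) (2,4) (3,4) capped by W -> flip
Dir SE: first cell '.' (not opp) -> no flip

Answer: (1,4) (2,4) (3,4)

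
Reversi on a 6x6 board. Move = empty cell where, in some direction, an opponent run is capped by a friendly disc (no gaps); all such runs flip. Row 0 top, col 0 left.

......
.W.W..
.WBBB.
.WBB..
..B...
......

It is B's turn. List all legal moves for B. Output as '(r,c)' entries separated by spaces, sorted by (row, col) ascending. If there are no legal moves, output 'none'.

(0,0): flips 1 -> legal
(0,1): no bracket -> illegal
(0,2): flips 1 -> legal
(0,3): flips 1 -> legal
(0,4): flips 1 -> legal
(1,0): flips 1 -> legal
(1,2): no bracket -> illegal
(1,4): no bracket -> illegal
(2,0): flips 2 -> legal
(3,0): flips 1 -> legal
(4,0): flips 1 -> legal
(4,1): no bracket -> illegal

Answer: (0,0) (0,2) (0,3) (0,4) (1,0) (2,0) (3,0) (4,0)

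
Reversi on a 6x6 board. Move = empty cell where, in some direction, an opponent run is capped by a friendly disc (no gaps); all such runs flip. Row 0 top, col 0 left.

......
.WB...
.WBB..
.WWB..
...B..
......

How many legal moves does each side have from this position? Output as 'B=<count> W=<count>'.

Answer: B=7 W=8

Derivation:
-- B to move --
(0,0): flips 1 -> legal
(0,1): no bracket -> illegal
(0,2): no bracket -> illegal
(1,0): flips 3 -> legal
(2,0): flips 1 -> legal
(3,0): flips 3 -> legal
(4,0): flips 1 -> legal
(4,1): flips 1 -> legal
(4,2): flips 1 -> legal
B mobility = 7
-- W to move --
(0,1): no bracket -> illegal
(0,2): flips 2 -> legal
(0,3): flips 1 -> legal
(1,3): flips 2 -> legal
(1,4): flips 1 -> legal
(2,4): flips 2 -> legal
(3,4): flips 1 -> legal
(4,2): no bracket -> illegal
(4,4): flips 2 -> legal
(5,2): no bracket -> illegal
(5,3): no bracket -> illegal
(5,4): flips 1 -> legal
W mobility = 8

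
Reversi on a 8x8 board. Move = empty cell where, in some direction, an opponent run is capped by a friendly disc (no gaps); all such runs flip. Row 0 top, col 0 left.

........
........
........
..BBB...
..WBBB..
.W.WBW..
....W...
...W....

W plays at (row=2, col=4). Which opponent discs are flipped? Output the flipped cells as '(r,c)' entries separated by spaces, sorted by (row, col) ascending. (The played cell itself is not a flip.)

Answer: (3,3) (3,4) (4,4) (5,4)

Derivation:
Dir NW: first cell '.' (not opp) -> no flip
Dir N: first cell '.' (not opp) -> no flip
Dir NE: first cell '.' (not opp) -> no flip
Dir W: first cell '.' (not opp) -> no flip
Dir E: first cell '.' (not opp) -> no flip
Dir SW: opp run (3,3) capped by W -> flip
Dir S: opp run (3,4) (4,4) (5,4) capped by W -> flip
Dir SE: first cell '.' (not opp) -> no flip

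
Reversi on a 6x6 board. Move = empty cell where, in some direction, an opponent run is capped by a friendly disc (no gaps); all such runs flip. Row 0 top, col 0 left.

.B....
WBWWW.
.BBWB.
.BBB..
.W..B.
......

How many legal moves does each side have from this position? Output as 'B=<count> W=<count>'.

Answer: B=8 W=8

Derivation:
-- B to move --
(0,0): no bracket -> illegal
(0,2): flips 2 -> legal
(0,3): flips 3 -> legal
(0,4): flips 2 -> legal
(0,5): flips 2 -> legal
(1,5): flips 3 -> legal
(2,0): no bracket -> illegal
(2,5): no bracket -> illegal
(3,0): no bracket -> illegal
(3,4): flips 2 -> legal
(4,0): no bracket -> illegal
(4,2): no bracket -> illegal
(5,0): flips 1 -> legal
(5,1): flips 1 -> legal
(5,2): no bracket -> illegal
B mobility = 8
-- W to move --
(0,0): no bracket -> illegal
(0,2): no bracket -> illegal
(1,5): no bracket -> illegal
(2,0): flips 2 -> legal
(2,5): flips 1 -> legal
(3,0): flips 1 -> legal
(3,4): flips 1 -> legal
(3,5): flips 1 -> legal
(4,0): flips 2 -> legal
(4,2): flips 2 -> legal
(4,3): flips 3 -> legal
(4,5): no bracket -> illegal
(5,3): no bracket -> illegal
(5,4): no bracket -> illegal
(5,5): no bracket -> illegal
W mobility = 8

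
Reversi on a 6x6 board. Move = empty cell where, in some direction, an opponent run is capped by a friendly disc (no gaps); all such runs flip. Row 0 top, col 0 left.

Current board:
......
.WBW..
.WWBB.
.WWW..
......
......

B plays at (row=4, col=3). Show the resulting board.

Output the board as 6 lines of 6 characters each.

Place B at (4,3); scan 8 dirs for brackets.
Dir NW: opp run (3,2) (2,1), next='.' -> no flip
Dir N: opp run (3,3) capped by B -> flip
Dir NE: first cell '.' (not opp) -> no flip
Dir W: first cell '.' (not opp) -> no flip
Dir E: first cell '.' (not opp) -> no flip
Dir SW: first cell '.' (not opp) -> no flip
Dir S: first cell '.' (not opp) -> no flip
Dir SE: first cell '.' (not opp) -> no flip
All flips: (3,3)

Answer: ......
.WBW..
.WWBB.
.WWB..
...B..
......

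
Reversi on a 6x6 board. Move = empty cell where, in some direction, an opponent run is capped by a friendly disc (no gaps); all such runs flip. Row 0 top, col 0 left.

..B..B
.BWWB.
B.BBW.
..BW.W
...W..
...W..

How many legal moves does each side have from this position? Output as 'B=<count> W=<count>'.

-- B to move --
(0,1): flips 1 -> legal
(0,3): flips 1 -> legal
(0,4): flips 1 -> legal
(1,5): no bracket -> illegal
(2,1): no bracket -> illegal
(2,5): flips 1 -> legal
(3,4): flips 2 -> legal
(4,2): no bracket -> illegal
(4,4): flips 1 -> legal
(4,5): no bracket -> illegal
(5,2): no bracket -> illegal
(5,4): flips 1 -> legal
B mobility = 7
-- W to move --
(0,0): flips 2 -> legal
(0,1): no bracket -> illegal
(0,3): no bracket -> illegal
(0,4): flips 1 -> legal
(1,0): flips 1 -> legal
(1,5): flips 1 -> legal
(2,1): flips 3 -> legal
(2,5): no bracket -> illegal
(3,0): no bracket -> illegal
(3,1): flips 2 -> legal
(3,4): flips 1 -> legal
(4,1): no bracket -> illegal
(4,2): flips 2 -> legal
W mobility = 8

Answer: B=7 W=8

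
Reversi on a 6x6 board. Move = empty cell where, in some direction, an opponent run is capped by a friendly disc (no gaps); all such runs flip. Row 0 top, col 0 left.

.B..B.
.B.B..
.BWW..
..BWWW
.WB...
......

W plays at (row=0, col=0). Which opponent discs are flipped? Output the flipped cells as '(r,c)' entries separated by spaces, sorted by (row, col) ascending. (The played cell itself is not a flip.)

Dir NW: edge -> no flip
Dir N: edge -> no flip
Dir NE: edge -> no flip
Dir W: edge -> no flip
Dir E: opp run (0,1), next='.' -> no flip
Dir SW: edge -> no flip
Dir S: first cell '.' (not opp) -> no flip
Dir SE: opp run (1,1) capped by W -> flip

Answer: (1,1)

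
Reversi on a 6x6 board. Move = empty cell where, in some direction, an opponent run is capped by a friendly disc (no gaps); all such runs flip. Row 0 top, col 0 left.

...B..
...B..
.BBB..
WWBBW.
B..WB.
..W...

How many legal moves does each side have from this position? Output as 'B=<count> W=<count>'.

Answer: B=8 W=7

Derivation:
-- B to move --
(2,0): flips 1 -> legal
(2,4): flips 1 -> legal
(2,5): no bracket -> illegal
(3,5): flips 1 -> legal
(4,1): flips 1 -> legal
(4,2): flips 1 -> legal
(4,5): flips 1 -> legal
(5,1): no bracket -> illegal
(5,3): flips 1 -> legal
(5,4): flips 1 -> legal
B mobility = 8
-- W to move --
(0,2): no bracket -> illegal
(0,4): flips 2 -> legal
(1,0): flips 2 -> legal
(1,1): flips 1 -> legal
(1,2): flips 2 -> legal
(1,4): no bracket -> illegal
(2,0): no bracket -> illegal
(2,4): no bracket -> illegal
(3,5): no bracket -> illegal
(4,1): no bracket -> illegal
(4,2): no bracket -> illegal
(4,5): flips 1 -> legal
(5,0): flips 1 -> legal
(5,1): no bracket -> illegal
(5,3): no bracket -> illegal
(5,4): flips 1 -> legal
(5,5): no bracket -> illegal
W mobility = 7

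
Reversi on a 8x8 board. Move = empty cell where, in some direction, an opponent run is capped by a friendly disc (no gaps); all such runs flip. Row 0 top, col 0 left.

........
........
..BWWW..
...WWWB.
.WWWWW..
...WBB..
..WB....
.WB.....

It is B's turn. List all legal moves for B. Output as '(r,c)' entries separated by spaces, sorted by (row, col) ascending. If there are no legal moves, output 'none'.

Answer: (1,3) (1,4) (1,5) (2,6) (3,2) (5,2) (6,1) (7,0)

Derivation:
(1,2): no bracket -> illegal
(1,3): flips 4 -> legal
(1,4): flips 4 -> legal
(1,5): flips 3 -> legal
(1,6): no bracket -> illegal
(2,6): flips 3 -> legal
(3,0): no bracket -> illegal
(3,1): no bracket -> illegal
(3,2): flips 4 -> legal
(4,0): no bracket -> illegal
(4,6): no bracket -> illegal
(5,0): no bracket -> illegal
(5,1): no bracket -> illegal
(5,2): flips 2 -> legal
(5,6): no bracket -> illegal
(6,0): no bracket -> illegal
(6,1): flips 1 -> legal
(6,4): no bracket -> illegal
(7,0): flips 1 -> legal
(7,3): no bracket -> illegal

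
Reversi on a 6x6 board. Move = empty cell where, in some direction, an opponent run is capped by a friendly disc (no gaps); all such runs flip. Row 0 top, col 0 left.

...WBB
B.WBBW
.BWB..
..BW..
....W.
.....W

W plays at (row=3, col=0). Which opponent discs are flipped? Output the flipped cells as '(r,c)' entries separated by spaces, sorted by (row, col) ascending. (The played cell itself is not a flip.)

Dir NW: edge -> no flip
Dir N: first cell '.' (not opp) -> no flip
Dir NE: opp run (2,1) capped by W -> flip
Dir W: edge -> no flip
Dir E: first cell '.' (not opp) -> no flip
Dir SW: edge -> no flip
Dir S: first cell '.' (not opp) -> no flip
Dir SE: first cell '.' (not opp) -> no flip

Answer: (2,1)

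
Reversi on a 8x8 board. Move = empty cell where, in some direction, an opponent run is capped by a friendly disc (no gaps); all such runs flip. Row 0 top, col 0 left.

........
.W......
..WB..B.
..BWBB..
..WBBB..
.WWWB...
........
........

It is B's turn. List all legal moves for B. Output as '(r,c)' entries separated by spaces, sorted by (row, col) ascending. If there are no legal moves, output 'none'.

(0,0): flips 3 -> legal
(0,1): no bracket -> illegal
(0,2): no bracket -> illegal
(1,0): no bracket -> illegal
(1,2): flips 1 -> legal
(1,3): no bracket -> illegal
(2,0): no bracket -> illegal
(2,1): flips 1 -> legal
(2,4): no bracket -> illegal
(3,1): no bracket -> illegal
(4,0): no bracket -> illegal
(4,1): flips 1 -> legal
(5,0): flips 3 -> legal
(6,0): no bracket -> illegal
(6,1): flips 1 -> legal
(6,2): flips 3 -> legal
(6,3): flips 1 -> legal
(6,4): no bracket -> illegal

Answer: (0,0) (1,2) (2,1) (4,1) (5,0) (6,1) (6,2) (6,3)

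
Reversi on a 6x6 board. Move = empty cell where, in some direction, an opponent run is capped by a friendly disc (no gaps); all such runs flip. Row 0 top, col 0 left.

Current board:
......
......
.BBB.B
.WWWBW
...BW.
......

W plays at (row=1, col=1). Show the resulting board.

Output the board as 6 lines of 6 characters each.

Place W at (1,1); scan 8 dirs for brackets.
Dir NW: first cell '.' (not opp) -> no flip
Dir N: first cell '.' (not opp) -> no flip
Dir NE: first cell '.' (not opp) -> no flip
Dir W: first cell '.' (not opp) -> no flip
Dir E: first cell '.' (not opp) -> no flip
Dir SW: first cell '.' (not opp) -> no flip
Dir S: opp run (2,1) capped by W -> flip
Dir SE: opp run (2,2) capped by W -> flip
All flips: (2,1) (2,2)

Answer: ......
.W....
.WWB.B
.WWWBW
...BW.
......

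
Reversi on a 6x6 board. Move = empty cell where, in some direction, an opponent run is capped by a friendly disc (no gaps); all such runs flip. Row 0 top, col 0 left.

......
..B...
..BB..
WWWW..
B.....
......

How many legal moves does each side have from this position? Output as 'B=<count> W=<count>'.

Answer: B=5 W=5

Derivation:
-- B to move --
(2,0): flips 1 -> legal
(2,1): no bracket -> illegal
(2,4): no bracket -> illegal
(3,4): no bracket -> illegal
(4,1): flips 1 -> legal
(4,2): flips 1 -> legal
(4,3): flips 1 -> legal
(4,4): flips 1 -> legal
B mobility = 5
-- W to move --
(0,1): no bracket -> illegal
(0,2): flips 2 -> legal
(0,3): no bracket -> illegal
(1,1): flips 1 -> legal
(1,3): flips 2 -> legal
(1,4): flips 1 -> legal
(2,1): no bracket -> illegal
(2,4): no bracket -> illegal
(3,4): no bracket -> illegal
(4,1): no bracket -> illegal
(5,0): flips 1 -> legal
(5,1): no bracket -> illegal
W mobility = 5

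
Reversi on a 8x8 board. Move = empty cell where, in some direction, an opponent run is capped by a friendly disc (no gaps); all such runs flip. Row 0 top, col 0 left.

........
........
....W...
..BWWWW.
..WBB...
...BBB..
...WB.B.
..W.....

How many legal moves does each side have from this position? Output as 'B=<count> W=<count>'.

-- B to move --
(1,3): no bracket -> illegal
(1,4): flips 2 -> legal
(1,5): no bracket -> illegal
(2,2): flips 1 -> legal
(2,3): flips 1 -> legal
(2,5): flips 1 -> legal
(2,6): flips 1 -> legal
(2,7): no bracket -> illegal
(3,1): flips 1 -> legal
(3,7): flips 4 -> legal
(4,1): flips 1 -> legal
(4,5): no bracket -> illegal
(4,6): no bracket -> illegal
(4,7): no bracket -> illegal
(5,1): no bracket -> illegal
(5,2): flips 1 -> legal
(6,1): no bracket -> illegal
(6,2): flips 1 -> legal
(7,1): no bracket -> illegal
(7,3): flips 1 -> legal
(7,4): no bracket -> illegal
B mobility = 11
-- W to move --
(2,1): no bracket -> illegal
(2,2): flips 1 -> legal
(2,3): no bracket -> illegal
(3,1): flips 1 -> legal
(4,1): no bracket -> illegal
(4,5): flips 3 -> legal
(4,6): no bracket -> illegal
(5,2): flips 1 -> legal
(5,6): no bracket -> illegal
(5,7): no bracket -> illegal
(6,2): flips 2 -> legal
(6,5): flips 1 -> legal
(6,7): no bracket -> illegal
(7,3): no bracket -> illegal
(7,4): flips 3 -> legal
(7,5): flips 2 -> legal
(7,6): no bracket -> illegal
(7,7): flips 3 -> legal
W mobility = 9

Answer: B=11 W=9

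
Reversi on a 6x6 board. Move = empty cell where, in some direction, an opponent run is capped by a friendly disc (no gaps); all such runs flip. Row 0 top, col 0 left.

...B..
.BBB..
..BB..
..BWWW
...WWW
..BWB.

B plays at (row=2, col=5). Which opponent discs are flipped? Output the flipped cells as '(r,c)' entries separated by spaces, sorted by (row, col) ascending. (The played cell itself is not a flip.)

Answer: (3,4) (4,3)

Derivation:
Dir NW: first cell '.' (not opp) -> no flip
Dir N: first cell '.' (not opp) -> no flip
Dir NE: edge -> no flip
Dir W: first cell '.' (not opp) -> no flip
Dir E: edge -> no flip
Dir SW: opp run (3,4) (4,3) capped by B -> flip
Dir S: opp run (3,5) (4,5), next='.' -> no flip
Dir SE: edge -> no flip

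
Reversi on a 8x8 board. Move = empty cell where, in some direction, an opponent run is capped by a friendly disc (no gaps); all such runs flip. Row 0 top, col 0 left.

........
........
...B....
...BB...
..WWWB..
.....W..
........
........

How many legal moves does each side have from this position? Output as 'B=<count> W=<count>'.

Answer: B=7 W=6

Derivation:
-- B to move --
(3,1): no bracket -> illegal
(3,2): no bracket -> illegal
(3,5): no bracket -> illegal
(4,1): flips 3 -> legal
(4,6): no bracket -> illegal
(5,1): flips 1 -> legal
(5,2): flips 1 -> legal
(5,3): flips 1 -> legal
(5,4): flips 1 -> legal
(5,6): no bracket -> illegal
(6,4): no bracket -> illegal
(6,5): flips 1 -> legal
(6,6): flips 2 -> legal
B mobility = 7
-- W to move --
(1,2): no bracket -> illegal
(1,3): flips 2 -> legal
(1,4): no bracket -> illegal
(2,2): flips 1 -> legal
(2,4): flips 2 -> legal
(2,5): flips 1 -> legal
(3,2): no bracket -> illegal
(3,5): flips 1 -> legal
(3,6): no bracket -> illegal
(4,6): flips 1 -> legal
(5,4): no bracket -> illegal
(5,6): no bracket -> illegal
W mobility = 6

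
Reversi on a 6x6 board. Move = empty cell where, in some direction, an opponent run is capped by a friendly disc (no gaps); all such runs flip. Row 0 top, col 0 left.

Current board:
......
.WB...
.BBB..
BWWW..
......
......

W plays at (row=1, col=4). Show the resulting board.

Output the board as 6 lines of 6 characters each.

Place W at (1,4); scan 8 dirs for brackets.
Dir NW: first cell '.' (not opp) -> no flip
Dir N: first cell '.' (not opp) -> no flip
Dir NE: first cell '.' (not opp) -> no flip
Dir W: first cell '.' (not opp) -> no flip
Dir E: first cell '.' (not opp) -> no flip
Dir SW: opp run (2,3) capped by W -> flip
Dir S: first cell '.' (not opp) -> no flip
Dir SE: first cell '.' (not opp) -> no flip
All flips: (2,3)

Answer: ......
.WB.W.
.BBW..
BWWW..
......
......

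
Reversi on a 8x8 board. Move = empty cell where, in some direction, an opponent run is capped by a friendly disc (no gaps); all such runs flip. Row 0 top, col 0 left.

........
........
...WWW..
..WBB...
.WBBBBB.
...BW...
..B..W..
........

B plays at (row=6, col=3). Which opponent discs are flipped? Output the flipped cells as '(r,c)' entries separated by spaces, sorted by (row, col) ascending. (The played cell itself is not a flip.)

Answer: (5,4)

Derivation:
Dir NW: first cell '.' (not opp) -> no flip
Dir N: first cell 'B' (not opp) -> no flip
Dir NE: opp run (5,4) capped by B -> flip
Dir W: first cell 'B' (not opp) -> no flip
Dir E: first cell '.' (not opp) -> no flip
Dir SW: first cell '.' (not opp) -> no flip
Dir S: first cell '.' (not opp) -> no flip
Dir SE: first cell '.' (not opp) -> no flip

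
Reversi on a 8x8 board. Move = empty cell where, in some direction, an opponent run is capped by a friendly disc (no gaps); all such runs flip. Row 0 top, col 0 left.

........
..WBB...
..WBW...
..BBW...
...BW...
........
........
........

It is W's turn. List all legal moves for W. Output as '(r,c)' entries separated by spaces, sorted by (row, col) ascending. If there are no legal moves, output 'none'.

(0,2): flips 1 -> legal
(0,3): no bracket -> illegal
(0,4): flips 2 -> legal
(0,5): no bracket -> illegal
(1,5): flips 2 -> legal
(2,1): no bracket -> illegal
(2,5): no bracket -> illegal
(3,1): flips 2 -> legal
(4,1): no bracket -> illegal
(4,2): flips 3 -> legal
(5,2): flips 1 -> legal
(5,3): no bracket -> illegal
(5,4): no bracket -> illegal

Answer: (0,2) (0,4) (1,5) (3,1) (4,2) (5,2)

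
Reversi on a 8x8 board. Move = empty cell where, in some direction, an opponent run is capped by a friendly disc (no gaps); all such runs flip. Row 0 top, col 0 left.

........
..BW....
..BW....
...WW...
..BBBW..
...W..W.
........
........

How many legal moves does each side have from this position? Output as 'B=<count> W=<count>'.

Answer: B=10 W=10

Derivation:
-- B to move --
(0,2): no bracket -> illegal
(0,3): flips 3 -> legal
(0,4): flips 1 -> legal
(1,4): flips 1 -> legal
(2,4): flips 3 -> legal
(2,5): flips 1 -> legal
(3,2): no bracket -> illegal
(3,5): no bracket -> illegal
(3,6): no bracket -> illegal
(4,6): flips 1 -> legal
(4,7): no bracket -> illegal
(5,2): no bracket -> illegal
(5,4): no bracket -> illegal
(5,5): no bracket -> illegal
(5,7): no bracket -> illegal
(6,2): flips 1 -> legal
(6,3): flips 1 -> legal
(6,4): flips 1 -> legal
(6,5): no bracket -> illegal
(6,6): no bracket -> illegal
(6,7): flips 4 -> legal
B mobility = 10
-- W to move --
(0,1): flips 1 -> legal
(0,2): no bracket -> illegal
(0,3): no bracket -> illegal
(1,1): flips 2 -> legal
(2,1): flips 1 -> legal
(3,1): flips 2 -> legal
(3,2): no bracket -> illegal
(3,5): flips 1 -> legal
(4,1): flips 3 -> legal
(5,1): flips 1 -> legal
(5,2): flips 1 -> legal
(5,4): flips 1 -> legal
(5,5): flips 1 -> legal
W mobility = 10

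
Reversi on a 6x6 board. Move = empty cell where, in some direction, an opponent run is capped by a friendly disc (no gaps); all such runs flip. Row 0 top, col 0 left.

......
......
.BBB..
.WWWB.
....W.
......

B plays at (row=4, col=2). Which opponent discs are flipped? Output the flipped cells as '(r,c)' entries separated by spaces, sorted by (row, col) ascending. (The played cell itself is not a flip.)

Dir NW: opp run (3,1), next='.' -> no flip
Dir N: opp run (3,2) capped by B -> flip
Dir NE: opp run (3,3), next='.' -> no flip
Dir W: first cell '.' (not opp) -> no flip
Dir E: first cell '.' (not opp) -> no flip
Dir SW: first cell '.' (not opp) -> no flip
Dir S: first cell '.' (not opp) -> no flip
Dir SE: first cell '.' (not opp) -> no flip

Answer: (3,2)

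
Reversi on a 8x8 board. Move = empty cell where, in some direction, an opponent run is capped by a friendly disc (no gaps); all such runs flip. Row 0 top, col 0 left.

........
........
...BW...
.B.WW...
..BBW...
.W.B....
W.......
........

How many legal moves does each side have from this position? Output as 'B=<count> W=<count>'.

-- B to move --
(1,3): no bracket -> illegal
(1,4): no bracket -> illegal
(1,5): flips 2 -> legal
(2,2): no bracket -> illegal
(2,5): flips 2 -> legal
(3,2): no bracket -> illegal
(3,5): flips 1 -> legal
(4,0): no bracket -> illegal
(4,1): no bracket -> illegal
(4,5): flips 2 -> legal
(5,0): no bracket -> illegal
(5,2): no bracket -> illegal
(5,4): no bracket -> illegal
(5,5): no bracket -> illegal
(6,1): no bracket -> illegal
(6,2): no bracket -> illegal
(7,0): no bracket -> illegal
(7,1): no bracket -> illegal
B mobility = 4
-- W to move --
(1,2): flips 1 -> legal
(1,3): flips 1 -> legal
(1,4): no bracket -> illegal
(2,0): no bracket -> illegal
(2,1): no bracket -> illegal
(2,2): flips 1 -> legal
(3,0): no bracket -> illegal
(3,2): no bracket -> illegal
(4,0): no bracket -> illegal
(4,1): flips 2 -> legal
(5,2): flips 1 -> legal
(5,4): no bracket -> illegal
(6,2): flips 1 -> legal
(6,3): flips 2 -> legal
(6,4): no bracket -> illegal
W mobility = 7

Answer: B=4 W=7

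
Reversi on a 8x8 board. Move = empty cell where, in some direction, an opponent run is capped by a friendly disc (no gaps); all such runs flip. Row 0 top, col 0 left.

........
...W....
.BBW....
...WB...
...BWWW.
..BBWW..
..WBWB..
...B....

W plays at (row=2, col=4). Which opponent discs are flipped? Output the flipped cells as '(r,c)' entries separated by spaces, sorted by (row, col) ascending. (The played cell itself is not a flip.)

Answer: (3,4)

Derivation:
Dir NW: first cell 'W' (not opp) -> no flip
Dir N: first cell '.' (not opp) -> no flip
Dir NE: first cell '.' (not opp) -> no flip
Dir W: first cell 'W' (not opp) -> no flip
Dir E: first cell '.' (not opp) -> no flip
Dir SW: first cell 'W' (not opp) -> no flip
Dir S: opp run (3,4) capped by W -> flip
Dir SE: first cell '.' (not opp) -> no flip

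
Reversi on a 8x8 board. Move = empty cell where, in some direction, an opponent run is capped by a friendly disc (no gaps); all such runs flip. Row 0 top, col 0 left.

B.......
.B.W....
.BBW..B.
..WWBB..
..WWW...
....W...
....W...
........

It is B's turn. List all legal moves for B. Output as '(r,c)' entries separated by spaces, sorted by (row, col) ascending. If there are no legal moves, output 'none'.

Answer: (0,4) (1,2) (2,4) (3,1) (5,2) (5,3) (5,5) (6,5) (7,4)

Derivation:
(0,2): no bracket -> illegal
(0,3): no bracket -> illegal
(0,4): flips 1 -> legal
(1,2): flips 1 -> legal
(1,4): no bracket -> illegal
(2,4): flips 1 -> legal
(3,1): flips 2 -> legal
(4,1): no bracket -> illegal
(4,5): no bracket -> illegal
(5,1): no bracket -> illegal
(5,2): flips 3 -> legal
(5,3): flips 1 -> legal
(5,5): flips 2 -> legal
(6,3): no bracket -> illegal
(6,5): flips 3 -> legal
(7,3): no bracket -> illegal
(7,4): flips 3 -> legal
(7,5): no bracket -> illegal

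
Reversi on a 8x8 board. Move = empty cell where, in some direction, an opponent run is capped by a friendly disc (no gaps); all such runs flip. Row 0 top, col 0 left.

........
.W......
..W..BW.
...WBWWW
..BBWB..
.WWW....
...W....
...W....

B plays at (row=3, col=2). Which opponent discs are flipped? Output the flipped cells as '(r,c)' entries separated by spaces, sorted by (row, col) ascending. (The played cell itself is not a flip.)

Dir NW: first cell '.' (not opp) -> no flip
Dir N: opp run (2,2), next='.' -> no flip
Dir NE: first cell '.' (not opp) -> no flip
Dir W: first cell '.' (not opp) -> no flip
Dir E: opp run (3,3) capped by B -> flip
Dir SW: first cell '.' (not opp) -> no flip
Dir S: first cell 'B' (not opp) -> no flip
Dir SE: first cell 'B' (not opp) -> no flip

Answer: (3,3)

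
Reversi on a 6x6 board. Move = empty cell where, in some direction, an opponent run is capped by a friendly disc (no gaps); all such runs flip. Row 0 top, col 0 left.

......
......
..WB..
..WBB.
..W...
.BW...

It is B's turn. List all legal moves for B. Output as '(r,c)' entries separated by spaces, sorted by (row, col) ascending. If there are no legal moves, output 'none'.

Answer: (1,1) (2,1) (3,1) (4,1) (5,3)

Derivation:
(1,1): flips 1 -> legal
(1,2): no bracket -> illegal
(1,3): no bracket -> illegal
(2,1): flips 1 -> legal
(3,1): flips 1 -> legal
(4,1): flips 1 -> legal
(4,3): no bracket -> illegal
(5,3): flips 1 -> legal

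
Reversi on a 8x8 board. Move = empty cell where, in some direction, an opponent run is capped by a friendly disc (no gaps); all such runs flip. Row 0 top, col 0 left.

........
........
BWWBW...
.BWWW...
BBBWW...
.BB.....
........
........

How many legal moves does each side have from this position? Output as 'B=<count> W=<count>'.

Answer: B=8 W=8

Derivation:
-- B to move --
(1,0): no bracket -> illegal
(1,1): flips 1 -> legal
(1,2): flips 2 -> legal
(1,3): flips 1 -> legal
(1,4): no bracket -> illegal
(1,5): flips 2 -> legal
(2,5): flips 3 -> legal
(3,0): no bracket -> illegal
(3,5): flips 3 -> legal
(4,5): flips 3 -> legal
(5,3): flips 2 -> legal
(5,4): no bracket -> illegal
(5,5): no bracket -> illegal
B mobility = 8
-- W to move --
(1,0): no bracket -> illegal
(1,1): no bracket -> illegal
(1,2): flips 1 -> legal
(1,3): flips 1 -> legal
(1,4): flips 1 -> legal
(3,0): flips 1 -> legal
(5,0): flips 1 -> legal
(5,3): no bracket -> illegal
(6,0): flips 2 -> legal
(6,1): flips 4 -> legal
(6,2): flips 2 -> legal
(6,3): no bracket -> illegal
W mobility = 8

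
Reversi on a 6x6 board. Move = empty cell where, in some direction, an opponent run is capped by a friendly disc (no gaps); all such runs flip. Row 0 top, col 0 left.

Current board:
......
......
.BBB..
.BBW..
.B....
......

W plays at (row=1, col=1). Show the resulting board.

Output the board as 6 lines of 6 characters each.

Place W at (1,1); scan 8 dirs for brackets.
Dir NW: first cell '.' (not opp) -> no flip
Dir N: first cell '.' (not opp) -> no flip
Dir NE: first cell '.' (not opp) -> no flip
Dir W: first cell '.' (not opp) -> no flip
Dir E: first cell '.' (not opp) -> no flip
Dir SW: first cell '.' (not opp) -> no flip
Dir S: opp run (2,1) (3,1) (4,1), next='.' -> no flip
Dir SE: opp run (2,2) capped by W -> flip
All flips: (2,2)

Answer: ......
.W....
.BWB..
.BBW..
.B....
......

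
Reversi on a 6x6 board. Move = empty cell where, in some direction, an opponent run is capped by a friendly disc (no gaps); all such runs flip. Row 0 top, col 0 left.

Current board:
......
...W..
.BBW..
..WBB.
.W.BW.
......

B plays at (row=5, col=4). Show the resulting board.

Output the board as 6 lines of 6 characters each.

Place B at (5,4); scan 8 dirs for brackets.
Dir NW: first cell 'B' (not opp) -> no flip
Dir N: opp run (4,4) capped by B -> flip
Dir NE: first cell '.' (not opp) -> no flip
Dir W: first cell '.' (not opp) -> no flip
Dir E: first cell '.' (not opp) -> no flip
Dir SW: edge -> no flip
Dir S: edge -> no flip
Dir SE: edge -> no flip
All flips: (4,4)

Answer: ......
...W..
.BBW..
..WBB.
.W.BB.
....B.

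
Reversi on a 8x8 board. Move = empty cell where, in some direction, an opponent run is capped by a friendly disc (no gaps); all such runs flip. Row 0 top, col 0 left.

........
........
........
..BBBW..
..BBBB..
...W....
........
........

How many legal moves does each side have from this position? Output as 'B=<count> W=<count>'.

-- B to move --
(2,4): no bracket -> illegal
(2,5): flips 1 -> legal
(2,6): flips 1 -> legal
(3,6): flips 1 -> legal
(4,6): no bracket -> illegal
(5,2): no bracket -> illegal
(5,4): no bracket -> illegal
(6,2): flips 1 -> legal
(6,3): flips 1 -> legal
(6,4): flips 1 -> legal
B mobility = 6
-- W to move --
(2,1): no bracket -> illegal
(2,2): no bracket -> illegal
(2,3): flips 2 -> legal
(2,4): no bracket -> illegal
(2,5): no bracket -> illegal
(3,1): flips 4 -> legal
(3,6): no bracket -> illegal
(4,1): no bracket -> illegal
(4,6): no bracket -> illegal
(5,1): no bracket -> illegal
(5,2): no bracket -> illegal
(5,4): no bracket -> illegal
(5,5): flips 1 -> legal
(5,6): no bracket -> illegal
W mobility = 3

Answer: B=6 W=3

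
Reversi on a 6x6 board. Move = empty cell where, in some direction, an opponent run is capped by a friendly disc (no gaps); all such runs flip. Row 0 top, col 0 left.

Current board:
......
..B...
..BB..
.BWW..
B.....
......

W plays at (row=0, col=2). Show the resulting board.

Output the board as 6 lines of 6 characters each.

Answer: ..W...
..W...
..WB..
.BWW..
B.....
......

Derivation:
Place W at (0,2); scan 8 dirs for brackets.
Dir NW: edge -> no flip
Dir N: edge -> no flip
Dir NE: edge -> no flip
Dir W: first cell '.' (not opp) -> no flip
Dir E: first cell '.' (not opp) -> no flip
Dir SW: first cell '.' (not opp) -> no flip
Dir S: opp run (1,2) (2,2) capped by W -> flip
Dir SE: first cell '.' (not opp) -> no flip
All flips: (1,2) (2,2)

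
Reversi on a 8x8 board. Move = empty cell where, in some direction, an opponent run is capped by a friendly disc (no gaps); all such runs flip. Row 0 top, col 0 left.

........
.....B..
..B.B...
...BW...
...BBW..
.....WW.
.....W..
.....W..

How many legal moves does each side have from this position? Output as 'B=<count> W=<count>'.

Answer: B=4 W=6

Derivation:
-- B to move --
(2,3): no bracket -> illegal
(2,5): flips 1 -> legal
(3,5): flips 1 -> legal
(3,6): no bracket -> illegal
(4,6): flips 1 -> legal
(4,7): no bracket -> illegal
(5,4): no bracket -> illegal
(5,7): no bracket -> illegal
(6,4): no bracket -> illegal
(6,6): flips 1 -> legal
(6,7): no bracket -> illegal
(7,4): no bracket -> illegal
(7,6): no bracket -> illegal
B mobility = 4
-- W to move --
(0,4): no bracket -> illegal
(0,5): no bracket -> illegal
(0,6): no bracket -> illegal
(1,1): flips 3 -> legal
(1,2): no bracket -> illegal
(1,3): no bracket -> illegal
(1,4): flips 1 -> legal
(1,6): no bracket -> illegal
(2,1): no bracket -> illegal
(2,3): no bracket -> illegal
(2,5): no bracket -> illegal
(2,6): no bracket -> illegal
(3,1): no bracket -> illegal
(3,2): flips 1 -> legal
(3,5): no bracket -> illegal
(4,2): flips 2 -> legal
(5,2): flips 1 -> legal
(5,3): no bracket -> illegal
(5,4): flips 1 -> legal
W mobility = 6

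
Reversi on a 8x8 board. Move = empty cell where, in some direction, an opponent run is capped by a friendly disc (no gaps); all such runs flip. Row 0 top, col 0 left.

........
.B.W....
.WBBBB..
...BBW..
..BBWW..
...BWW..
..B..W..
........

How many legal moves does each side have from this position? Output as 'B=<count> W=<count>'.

Answer: B=13 W=12

Derivation:
-- B to move --
(0,2): flips 1 -> legal
(0,3): flips 1 -> legal
(0,4): flips 1 -> legal
(1,0): no bracket -> illegal
(1,2): no bracket -> illegal
(1,4): no bracket -> illegal
(2,0): flips 1 -> legal
(2,6): flips 2 -> legal
(3,0): no bracket -> illegal
(3,1): flips 1 -> legal
(3,2): no bracket -> illegal
(3,6): flips 1 -> legal
(4,6): flips 3 -> legal
(5,6): flips 3 -> legal
(6,3): no bracket -> illegal
(6,4): flips 2 -> legal
(6,6): flips 2 -> legal
(7,4): no bracket -> illegal
(7,5): flips 4 -> legal
(7,6): flips 2 -> legal
B mobility = 13
-- W to move --
(0,0): flips 3 -> legal
(0,1): flips 1 -> legal
(0,2): no bracket -> illegal
(1,0): no bracket -> illegal
(1,2): flips 2 -> legal
(1,4): flips 2 -> legal
(1,5): flips 1 -> legal
(1,6): no bracket -> illegal
(2,0): no bracket -> illegal
(2,6): flips 4 -> legal
(3,1): flips 1 -> legal
(3,2): flips 3 -> legal
(3,6): no bracket -> illegal
(4,1): flips 2 -> legal
(5,1): no bracket -> illegal
(5,2): flips 1 -> legal
(6,1): no bracket -> illegal
(6,3): flips 4 -> legal
(6,4): no bracket -> illegal
(7,1): flips 2 -> legal
(7,2): no bracket -> illegal
(7,3): no bracket -> illegal
W mobility = 12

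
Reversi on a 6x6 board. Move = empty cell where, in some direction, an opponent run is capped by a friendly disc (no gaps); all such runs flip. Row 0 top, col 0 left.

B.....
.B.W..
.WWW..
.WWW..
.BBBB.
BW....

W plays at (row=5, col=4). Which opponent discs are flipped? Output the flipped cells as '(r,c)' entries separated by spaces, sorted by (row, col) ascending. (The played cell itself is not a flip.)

Dir NW: opp run (4,3) capped by W -> flip
Dir N: opp run (4,4), next='.' -> no flip
Dir NE: first cell '.' (not opp) -> no flip
Dir W: first cell '.' (not opp) -> no flip
Dir E: first cell '.' (not opp) -> no flip
Dir SW: edge -> no flip
Dir S: edge -> no flip
Dir SE: edge -> no flip

Answer: (4,3)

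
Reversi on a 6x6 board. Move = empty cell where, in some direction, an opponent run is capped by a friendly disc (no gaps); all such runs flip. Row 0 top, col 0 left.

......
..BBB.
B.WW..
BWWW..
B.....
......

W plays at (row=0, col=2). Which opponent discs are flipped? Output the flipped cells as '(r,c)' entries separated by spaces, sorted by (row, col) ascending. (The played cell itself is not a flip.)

Answer: (1,2)

Derivation:
Dir NW: edge -> no flip
Dir N: edge -> no flip
Dir NE: edge -> no flip
Dir W: first cell '.' (not opp) -> no flip
Dir E: first cell '.' (not opp) -> no flip
Dir SW: first cell '.' (not opp) -> no flip
Dir S: opp run (1,2) capped by W -> flip
Dir SE: opp run (1,3), next='.' -> no flip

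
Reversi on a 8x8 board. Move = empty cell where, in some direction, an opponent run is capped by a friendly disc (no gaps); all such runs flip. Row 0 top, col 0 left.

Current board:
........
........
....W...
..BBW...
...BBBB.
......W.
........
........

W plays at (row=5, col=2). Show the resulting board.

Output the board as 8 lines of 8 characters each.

Answer: ........
........
....W...
..BBW...
...WBBB.
..W...W.
........
........

Derivation:
Place W at (5,2); scan 8 dirs for brackets.
Dir NW: first cell '.' (not opp) -> no flip
Dir N: first cell '.' (not opp) -> no flip
Dir NE: opp run (4,3) capped by W -> flip
Dir W: first cell '.' (not opp) -> no flip
Dir E: first cell '.' (not opp) -> no flip
Dir SW: first cell '.' (not opp) -> no flip
Dir S: first cell '.' (not opp) -> no flip
Dir SE: first cell '.' (not opp) -> no flip
All flips: (4,3)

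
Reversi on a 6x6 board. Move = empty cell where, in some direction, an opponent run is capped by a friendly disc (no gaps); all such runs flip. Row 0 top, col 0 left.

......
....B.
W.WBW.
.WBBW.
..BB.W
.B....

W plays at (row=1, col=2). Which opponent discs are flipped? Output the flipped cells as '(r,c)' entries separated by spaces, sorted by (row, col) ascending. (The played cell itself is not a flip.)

Answer: (2,3)

Derivation:
Dir NW: first cell '.' (not opp) -> no flip
Dir N: first cell '.' (not opp) -> no flip
Dir NE: first cell '.' (not opp) -> no flip
Dir W: first cell '.' (not opp) -> no flip
Dir E: first cell '.' (not opp) -> no flip
Dir SW: first cell '.' (not opp) -> no flip
Dir S: first cell 'W' (not opp) -> no flip
Dir SE: opp run (2,3) capped by W -> flip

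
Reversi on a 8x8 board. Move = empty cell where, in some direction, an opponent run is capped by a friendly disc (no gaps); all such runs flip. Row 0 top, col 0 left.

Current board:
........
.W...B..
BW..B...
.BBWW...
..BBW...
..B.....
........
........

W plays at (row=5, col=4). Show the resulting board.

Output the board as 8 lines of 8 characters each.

Answer: ........
.W...B..
BW..B...
.BWWW...
..BWW...
..B.W...
........
........

Derivation:
Place W at (5,4); scan 8 dirs for brackets.
Dir NW: opp run (4,3) (3,2) capped by W -> flip
Dir N: first cell 'W' (not opp) -> no flip
Dir NE: first cell '.' (not opp) -> no flip
Dir W: first cell '.' (not opp) -> no flip
Dir E: first cell '.' (not opp) -> no flip
Dir SW: first cell '.' (not opp) -> no flip
Dir S: first cell '.' (not opp) -> no flip
Dir SE: first cell '.' (not opp) -> no flip
All flips: (3,2) (4,3)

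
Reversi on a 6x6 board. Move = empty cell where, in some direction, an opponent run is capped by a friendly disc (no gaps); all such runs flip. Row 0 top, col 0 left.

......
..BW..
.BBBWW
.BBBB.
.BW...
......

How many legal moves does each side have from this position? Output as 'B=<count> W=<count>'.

-- B to move --
(0,2): no bracket -> illegal
(0,3): flips 1 -> legal
(0,4): flips 1 -> legal
(1,4): flips 2 -> legal
(1,5): flips 1 -> legal
(3,5): no bracket -> illegal
(4,3): flips 1 -> legal
(5,1): flips 1 -> legal
(5,2): flips 1 -> legal
(5,3): flips 1 -> legal
B mobility = 8
-- W to move --
(0,1): no bracket -> illegal
(0,2): flips 3 -> legal
(0,3): no bracket -> illegal
(1,0): no bracket -> illegal
(1,1): flips 1 -> legal
(1,4): no bracket -> illegal
(2,0): flips 4 -> legal
(3,0): no bracket -> illegal
(3,5): no bracket -> illegal
(4,0): flips 3 -> legal
(4,3): flips 3 -> legal
(4,4): flips 1 -> legal
(4,5): no bracket -> illegal
(5,0): no bracket -> illegal
(5,1): no bracket -> illegal
(5,2): no bracket -> illegal
W mobility = 6

Answer: B=8 W=6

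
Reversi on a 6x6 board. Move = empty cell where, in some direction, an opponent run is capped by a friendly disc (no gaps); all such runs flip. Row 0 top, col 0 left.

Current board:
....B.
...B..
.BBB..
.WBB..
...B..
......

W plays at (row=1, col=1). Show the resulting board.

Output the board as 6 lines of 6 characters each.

Answer: ....B.
.W.B..
.WBB..
.WBB..
...B..
......

Derivation:
Place W at (1,1); scan 8 dirs for brackets.
Dir NW: first cell '.' (not opp) -> no flip
Dir N: first cell '.' (not opp) -> no flip
Dir NE: first cell '.' (not opp) -> no flip
Dir W: first cell '.' (not opp) -> no flip
Dir E: first cell '.' (not opp) -> no flip
Dir SW: first cell '.' (not opp) -> no flip
Dir S: opp run (2,1) capped by W -> flip
Dir SE: opp run (2,2) (3,3), next='.' -> no flip
All flips: (2,1)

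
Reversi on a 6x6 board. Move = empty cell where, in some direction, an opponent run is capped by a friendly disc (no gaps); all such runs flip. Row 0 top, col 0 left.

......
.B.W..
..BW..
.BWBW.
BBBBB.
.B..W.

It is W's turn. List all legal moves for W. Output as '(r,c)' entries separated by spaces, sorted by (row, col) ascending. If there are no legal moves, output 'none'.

Answer: (1,2) (2,1) (3,0) (5,0) (5,2) (5,3)

Derivation:
(0,0): no bracket -> illegal
(0,1): no bracket -> illegal
(0,2): no bracket -> illegal
(1,0): no bracket -> illegal
(1,2): flips 1 -> legal
(2,0): no bracket -> illegal
(2,1): flips 1 -> legal
(2,4): no bracket -> illegal
(3,0): flips 1 -> legal
(3,5): no bracket -> illegal
(4,5): no bracket -> illegal
(5,0): flips 1 -> legal
(5,2): flips 2 -> legal
(5,3): flips 2 -> legal
(5,5): no bracket -> illegal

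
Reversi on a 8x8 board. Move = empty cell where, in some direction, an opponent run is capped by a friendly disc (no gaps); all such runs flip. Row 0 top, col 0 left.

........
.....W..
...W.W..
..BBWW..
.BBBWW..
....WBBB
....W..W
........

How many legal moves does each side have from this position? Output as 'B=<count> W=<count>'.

-- B to move --
(0,4): no bracket -> illegal
(0,5): flips 4 -> legal
(0,6): no bracket -> illegal
(1,2): flips 3 -> legal
(1,3): flips 1 -> legal
(1,4): flips 1 -> legal
(1,6): flips 2 -> legal
(2,2): no bracket -> illegal
(2,4): no bracket -> illegal
(2,6): no bracket -> illegal
(3,6): flips 2 -> legal
(4,6): flips 2 -> legal
(5,3): flips 1 -> legal
(6,3): no bracket -> illegal
(6,5): flips 1 -> legal
(6,6): no bracket -> illegal
(7,3): flips 1 -> legal
(7,4): no bracket -> illegal
(7,5): no bracket -> illegal
(7,6): no bracket -> illegal
(7,7): flips 1 -> legal
B mobility = 11
-- W to move --
(2,1): flips 2 -> legal
(2,2): flips 1 -> legal
(2,4): no bracket -> illegal
(3,0): no bracket -> illegal
(3,1): flips 2 -> legal
(4,0): flips 3 -> legal
(4,6): flips 1 -> legal
(4,7): flips 1 -> legal
(5,0): flips 2 -> legal
(5,1): no bracket -> illegal
(5,2): flips 1 -> legal
(5,3): flips 2 -> legal
(6,5): flips 1 -> legal
(6,6): flips 1 -> legal
W mobility = 11

Answer: B=11 W=11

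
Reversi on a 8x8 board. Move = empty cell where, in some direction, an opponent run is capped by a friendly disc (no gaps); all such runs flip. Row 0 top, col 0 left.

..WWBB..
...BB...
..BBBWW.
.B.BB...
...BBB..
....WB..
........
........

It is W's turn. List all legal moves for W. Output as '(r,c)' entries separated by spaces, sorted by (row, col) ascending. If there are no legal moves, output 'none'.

Answer: (0,6) (2,1) (3,2) (3,5) (3,6) (5,2) (5,3) (5,6)

Derivation:
(0,6): flips 2 -> legal
(1,1): no bracket -> illegal
(1,2): no bracket -> illegal
(1,5): no bracket -> illegal
(1,6): no bracket -> illegal
(2,0): no bracket -> illegal
(2,1): flips 3 -> legal
(3,0): no bracket -> illegal
(3,2): flips 1 -> legal
(3,5): flips 2 -> legal
(3,6): flips 1 -> legal
(4,0): no bracket -> illegal
(4,1): no bracket -> illegal
(4,2): no bracket -> illegal
(4,6): no bracket -> illegal
(5,2): flips 2 -> legal
(5,3): flips 4 -> legal
(5,6): flips 1 -> legal
(6,4): no bracket -> illegal
(6,5): no bracket -> illegal
(6,6): no bracket -> illegal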